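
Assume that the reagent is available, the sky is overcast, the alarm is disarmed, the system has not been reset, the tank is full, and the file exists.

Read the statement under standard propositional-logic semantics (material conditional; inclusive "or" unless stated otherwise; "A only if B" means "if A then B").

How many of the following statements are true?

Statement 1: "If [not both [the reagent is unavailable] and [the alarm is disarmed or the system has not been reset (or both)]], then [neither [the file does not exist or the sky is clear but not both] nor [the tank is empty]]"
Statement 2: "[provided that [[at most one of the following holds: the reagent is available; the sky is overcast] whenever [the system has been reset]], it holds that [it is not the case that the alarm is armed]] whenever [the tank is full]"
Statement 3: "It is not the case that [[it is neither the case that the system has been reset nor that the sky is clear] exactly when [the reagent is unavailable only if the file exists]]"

2

Let P = "the reagent is available" (True), R = "the alarm is armed" (False), S = "the system has been reset" (False), V = "the file exists" (True), Q = "the sky is overcast" (True), U = "the tank is full" (True).

Statement 1: Parsed as (not P nand (not R or not S)) -> ((not V xor not Q) nor not U)

not P = not True = False
not R = not False = True
not S = not False = True
not R or not S = True or True = True
not P nand (not R or not S) = False nand True = True
not V = not True = False
not Q = not True = False
not V xor not Q = False xor False = False
not U = not True = False
(not V xor not Q) nor not U = False nor False = True
(not P nand (not R or not S)) -> ((not V xor not Q) nor not U) = True -> True = True
Hence Statement 1 is true.

Statement 2: Formalization: U -> ((S -> (P nand Q)) -> not R)

P nand Q = True nand True = False
S -> (P nand Q) = False -> False = True
not R = not False = True
(S -> (P nand Q)) -> not R = True -> True = True
U -> ((S -> (P nand Q)) -> not R) = True -> True = True
Hence Statement 2 is true.

Statement 3: This is not ((S nor not Q) iff (not P -> V)).

not Q = not True = False
S nor not Q = False nor False = True
not P = not True = False
not P -> V = False -> True = True
(S nor not Q) iff (not P -> V) = True iff True = True
not ((S nor not Q) iff (not P -> V)) = not True = False
Thus Statement 3 is false.

2 of the 3 statements are true (Statement 1, Statement 2).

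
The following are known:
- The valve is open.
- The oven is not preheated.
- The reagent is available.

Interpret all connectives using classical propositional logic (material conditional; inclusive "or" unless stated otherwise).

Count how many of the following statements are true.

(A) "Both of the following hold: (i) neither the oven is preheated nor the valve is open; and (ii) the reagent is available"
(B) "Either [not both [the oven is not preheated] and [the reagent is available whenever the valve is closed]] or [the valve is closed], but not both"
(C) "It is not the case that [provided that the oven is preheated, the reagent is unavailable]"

0

Let H = "the oven is preheated" (False), Q = "the valve is open" (True), N = "the reagent is available" (True).

(A): This is (H nor Q) and N.

H nor Q = False nor True = False
(H nor Q) and N = False and True = False
So (A) is false.

(B): This is (not H nand (not Q -> N)) xor not Q.

not H = not False = True
not Q = not True = False
not Q -> N = False -> True = True
not H nand (not Q -> N) = True nand True = False
not Q = not True = False
(not H nand (not Q -> N)) xor not Q = False xor False = False
Thus (B) is false.

(C): Parsed as not (H -> not N)

not N = not True = False
H -> not N = False -> False = True
not (H -> not N) = not True = False
Hence (C) is false.

0 of the 3 statements are true (none).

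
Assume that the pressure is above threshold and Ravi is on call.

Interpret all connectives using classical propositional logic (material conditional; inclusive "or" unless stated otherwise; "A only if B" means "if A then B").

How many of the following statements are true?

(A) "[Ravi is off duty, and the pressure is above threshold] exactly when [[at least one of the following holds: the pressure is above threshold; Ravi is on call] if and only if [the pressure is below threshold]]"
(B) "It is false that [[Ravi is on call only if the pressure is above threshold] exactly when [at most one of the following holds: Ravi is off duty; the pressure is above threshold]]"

1

Let P = "Ravi is on call" (T), Q = "the pressure is above threshold" (T).

(A): This is (~P & Q) <-> ((Q | P) <-> ~Q).

~P = ~T = F
~P & Q = F & T = F
Q | P = T | T = T
~Q = ~T = F
(Q | P) <-> ~Q = T <-> F = F
(~P & Q) <-> ((Q | P) <-> ~Q) = F <-> F = T
Thus (A) is true.

(B): In symbols: ~((P -> Q) <-> (~P nand Q))

P -> Q = T -> T = T
~P = ~T = F
~P nand Q = F nand T = T
(P -> Q) <-> (~P nand Q) = T <-> T = T
~((P -> Q) <-> (~P nand Q)) = ~T = F
So (B) is false.

True statements: 1.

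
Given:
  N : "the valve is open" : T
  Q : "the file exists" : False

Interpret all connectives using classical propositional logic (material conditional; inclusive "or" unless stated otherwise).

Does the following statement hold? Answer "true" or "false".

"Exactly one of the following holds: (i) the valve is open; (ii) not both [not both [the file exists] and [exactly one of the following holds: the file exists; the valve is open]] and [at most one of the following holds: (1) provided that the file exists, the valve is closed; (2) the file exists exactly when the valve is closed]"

False.

Values: N=True, Q=False.
In symbols: N xor ((Q nand (Q xor N)) nand ((Q -> not N) nand (Q iff not N)))

Q xor N = False xor True = True
Q nand (Q xor N) = False nand True = True
not N = not True = False
Q -> not N = False -> False = True
not N = not True = False
Q iff not N = False iff False = True
(Q -> not N) nand (Q iff not N) = True nand True = False
(Q nand (Q xor N)) nand ((Q -> not N) nand (Q iff not N)) = True nand False = True
N xor ((Q nand (Q xor N)) nand ((Q -> not N) nand (Q iff not N))) = True xor True = False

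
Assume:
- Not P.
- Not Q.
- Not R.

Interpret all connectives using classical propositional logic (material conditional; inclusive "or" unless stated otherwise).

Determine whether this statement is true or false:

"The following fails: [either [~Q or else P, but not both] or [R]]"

false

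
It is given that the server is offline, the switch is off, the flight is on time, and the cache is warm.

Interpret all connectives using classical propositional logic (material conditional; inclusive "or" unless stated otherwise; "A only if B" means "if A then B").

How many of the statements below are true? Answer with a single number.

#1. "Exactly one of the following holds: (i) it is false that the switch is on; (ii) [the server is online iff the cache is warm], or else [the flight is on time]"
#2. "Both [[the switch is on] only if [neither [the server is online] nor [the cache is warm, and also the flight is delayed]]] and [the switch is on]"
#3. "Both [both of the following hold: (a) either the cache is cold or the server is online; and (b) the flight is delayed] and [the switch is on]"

0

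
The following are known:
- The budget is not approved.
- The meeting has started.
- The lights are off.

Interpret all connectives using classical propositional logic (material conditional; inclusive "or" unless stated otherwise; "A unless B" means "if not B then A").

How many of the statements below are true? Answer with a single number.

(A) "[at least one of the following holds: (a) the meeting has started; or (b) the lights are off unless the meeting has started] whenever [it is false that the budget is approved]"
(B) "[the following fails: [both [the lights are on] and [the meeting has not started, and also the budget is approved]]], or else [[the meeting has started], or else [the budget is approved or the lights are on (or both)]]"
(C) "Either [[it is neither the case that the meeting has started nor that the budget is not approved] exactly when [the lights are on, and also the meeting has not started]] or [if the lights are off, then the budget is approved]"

Let N = "the budget is approved" (False), V = "the meeting has started" (True), K = "the lights are on" (False).

(A): Formalization: not N -> (V or (not K or V))

not N = not False = True
not K = not False = True
not K or V = True or True = True
V or (not K or V) = True or True = True
not N -> (V or (not K or V)) = True -> True = True
Hence (A) is true.

(B): This is not (K and (not V and N)) or (V or (N or K)).

not V = not True = False
not V and N = False and False = False
K and (not V and N) = False and False = False
not (K and (not V and N)) = not False = True
N or K = False or False = False
V or (N or K) = True or False = True
not (K and (not V and N)) or (V or (N or K)) = True or True = True
Thus (B) is true.

(C): Parsed as ((V nor not N) iff (K and not V)) or (not K -> N)

not N = not False = True
V nor not N = True nor True = False
not V = not True = False
K and not V = False and False = False
(V nor not N) iff (K and not V) = False iff False = True
not K = not False = True
not K -> N = True -> False = False
((V nor not N) iff (K and not V)) or (not K -> N) = True or False = True
Hence (C) is true.

True statements: 3.

3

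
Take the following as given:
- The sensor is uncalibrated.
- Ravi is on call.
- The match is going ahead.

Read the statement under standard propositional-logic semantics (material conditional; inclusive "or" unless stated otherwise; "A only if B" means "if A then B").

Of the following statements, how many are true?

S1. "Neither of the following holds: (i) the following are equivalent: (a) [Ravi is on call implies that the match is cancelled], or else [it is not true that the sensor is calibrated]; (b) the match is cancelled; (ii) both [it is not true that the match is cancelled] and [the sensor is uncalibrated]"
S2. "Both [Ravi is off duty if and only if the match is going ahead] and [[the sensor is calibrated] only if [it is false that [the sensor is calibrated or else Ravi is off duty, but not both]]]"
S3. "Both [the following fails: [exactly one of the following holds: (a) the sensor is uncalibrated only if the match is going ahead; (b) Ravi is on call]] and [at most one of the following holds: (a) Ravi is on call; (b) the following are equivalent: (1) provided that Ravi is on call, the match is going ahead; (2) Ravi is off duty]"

Let D = "Ravi is on call" (True), K = "the match is cancelled" (False), W = "the sensor is calibrated" (False).

S1: Formalization: (((D -> K) or not W) iff K) nor (not K and not W)

D -> K = True -> False = False
not W = not False = True
(D -> K) or not W = False or True = True
((D -> K) or not W) iff K = True iff False = False
not K = not False = True
not W = not False = True
not K and not W = True and True = True
(((D -> K) or not W) iff K) nor (not K and not W) = False nor True = False
Hence S1 is false.

S2: This is (not D iff not K) and (W -> not (W xor not D)).

not D = not True = False
not K = not False = True
not D iff not K = False iff True = False
not D = not True = False
W xor not D = False xor False = False
not (W xor not D) = not False = True
W -> not (W xor not D) = False -> True = True
(not D iff not K) and (W -> not (W xor not D)) = False and True = False
Hence S2 is false.

S3: Parsed as not ((not W -> not K) xor D) and (D nand ((D -> not K) iff not D))

not W = not False = True
not K = not False = True
not W -> not K = True -> True = True
(not W -> not K) xor D = True xor True = False
not ((not W -> not K) xor D) = not False = True
not K = not False = True
D -> not K = True -> True = True
not D = not True = False
(D -> not K) iff not D = True iff False = False
D nand ((D -> not K) iff not D) = True nand False = True
not ((not W -> not K) xor D) and (D nand ((D -> not K) iff not D)) = True and True = True
So S3 is true.

1 of the 3 statements is true (S3).

1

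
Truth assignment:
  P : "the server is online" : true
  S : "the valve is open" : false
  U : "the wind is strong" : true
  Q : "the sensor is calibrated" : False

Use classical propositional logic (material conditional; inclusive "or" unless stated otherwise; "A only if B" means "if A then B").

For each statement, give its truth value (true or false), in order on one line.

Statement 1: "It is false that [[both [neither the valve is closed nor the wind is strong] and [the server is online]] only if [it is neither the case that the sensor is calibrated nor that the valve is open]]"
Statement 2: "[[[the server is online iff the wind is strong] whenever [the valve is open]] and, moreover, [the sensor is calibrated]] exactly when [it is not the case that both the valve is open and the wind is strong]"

Statement 1 false; Statement 2 false

Statement 1: This is not (((not S nor U) and P) -> (Q nor S)).

not S = not False = True
not S nor U = True nor True = False
(not S nor U) and P = False and True = False
Q nor S = False nor False = True
((not S nor U) and P) -> (Q nor S) = False -> True = True
not (((not S nor U) and P) -> (Q nor S)) = not True = False
Hence Statement 1 is false.

Statement 2: Formalization: ((S -> (P iff U)) and Q) iff (S nand U)

P iff U = True iff True = True
S -> (P iff U) = False -> True = True
(S -> (P iff U)) and Q = True and False = False
S nand U = False nand True = True
((S -> (P iff U)) and Q) iff (S nand U) = False iff True = False
Hence Statement 2 is false.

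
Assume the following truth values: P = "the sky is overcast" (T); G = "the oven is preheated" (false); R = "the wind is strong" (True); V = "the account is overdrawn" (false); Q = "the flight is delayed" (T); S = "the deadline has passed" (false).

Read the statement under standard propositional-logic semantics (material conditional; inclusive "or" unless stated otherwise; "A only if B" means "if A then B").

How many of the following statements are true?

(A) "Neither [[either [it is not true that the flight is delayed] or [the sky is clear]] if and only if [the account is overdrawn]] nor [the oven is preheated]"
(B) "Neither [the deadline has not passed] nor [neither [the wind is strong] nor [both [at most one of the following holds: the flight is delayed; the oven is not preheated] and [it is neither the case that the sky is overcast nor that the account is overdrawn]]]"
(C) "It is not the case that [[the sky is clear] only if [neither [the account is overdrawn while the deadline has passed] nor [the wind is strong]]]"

0

(A): Formalization: ((¬Q ∨ ¬P) ↔ V) ↓ G

¬Q = ¬T = F
¬P = ¬T = F
¬Q ∨ ¬P = F ∨ F = F
(¬Q ∨ ¬P) ↔ V = F ↔ F = T
((¬Q ∨ ¬P) ↔ V) ↓ G = T ↓ F = F
So (A) is false.

(B): Formalization: ¬S ↓ (R ↓ ((Q ↑ ¬G) ∧ (P ↓ V)))

¬S = ¬F = T
¬G = ¬F = T
Q ↑ ¬G = T ↑ T = F
P ↓ V = T ↓ F = F
(Q ↑ ¬G) ∧ (P ↓ V) = F ∧ F = F
R ↓ ((Q ↑ ¬G) ∧ (P ↓ V)) = T ↓ F = F
¬S ↓ (R ↓ ((Q ↑ ¬G) ∧ (P ↓ V))) = T ↓ F = F
So (B) is false.

(C): Parsed as ¬(¬P → ((V ∧ S) ↓ R))

¬P = ¬T = F
V ∧ S = F ∧ F = F
(V ∧ S) ↓ R = F ↓ T = F
¬P → ((V ∧ S) ↓ R) = F → F = T
¬(¬P → ((V ∧ S) ↓ R)) = ¬T = F
So (C) is false.

Count: 0.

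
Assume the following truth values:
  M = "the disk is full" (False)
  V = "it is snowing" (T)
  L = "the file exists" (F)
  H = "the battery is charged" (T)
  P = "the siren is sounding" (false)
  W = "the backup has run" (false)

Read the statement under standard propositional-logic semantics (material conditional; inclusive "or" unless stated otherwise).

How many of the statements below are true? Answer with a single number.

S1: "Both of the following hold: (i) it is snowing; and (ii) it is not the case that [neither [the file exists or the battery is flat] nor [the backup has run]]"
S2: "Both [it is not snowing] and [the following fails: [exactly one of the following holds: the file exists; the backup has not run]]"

0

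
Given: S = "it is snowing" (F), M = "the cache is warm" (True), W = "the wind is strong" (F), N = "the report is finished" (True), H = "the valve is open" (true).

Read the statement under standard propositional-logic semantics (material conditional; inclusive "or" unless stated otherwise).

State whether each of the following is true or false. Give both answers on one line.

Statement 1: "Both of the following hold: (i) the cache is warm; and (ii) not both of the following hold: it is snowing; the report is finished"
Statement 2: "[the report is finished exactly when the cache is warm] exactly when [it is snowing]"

Statement 1 True / Statement 2 False

Statement 1: Formalization: M & (S nand N)

S nand N = F nand T = T
M & (S nand N) = T & T = T
Hence Statement 1 is true.

Statement 2: Parsed as (N <-> M) <-> S

N <-> M = T <-> T = T
(N <-> M) <-> S = T <-> F = F
Hence Statement 2 is false.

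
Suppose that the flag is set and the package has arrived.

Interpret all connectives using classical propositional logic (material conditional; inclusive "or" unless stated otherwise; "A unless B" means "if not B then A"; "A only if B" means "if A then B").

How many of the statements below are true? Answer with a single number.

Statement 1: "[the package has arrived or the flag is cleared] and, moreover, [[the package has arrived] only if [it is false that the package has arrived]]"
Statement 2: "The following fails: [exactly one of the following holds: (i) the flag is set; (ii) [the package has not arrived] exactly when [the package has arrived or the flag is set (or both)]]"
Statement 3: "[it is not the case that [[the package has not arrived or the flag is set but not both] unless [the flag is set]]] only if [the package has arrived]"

Let R = "the package has arrived" (T), U = "the flag is set" (T).

Statement 1: Formalization: (R ∨ ¬U) ∧ (R → ¬R)

¬U = ¬T = F
R ∨ ¬U = T ∨ F = T
¬R = ¬T = F
R → ¬R = T → F = F
(R ∨ ¬U) ∧ (R → ¬R) = T ∧ F = F
So Statement 1 is false.

Statement 2: Parsed as ¬(U ⊕ (¬R ↔ (R ∨ U)))

¬R = ¬T = F
R ∨ U = T ∨ T = T
¬R ↔ (R ∨ U) = F ↔ T = F
U ⊕ (¬R ↔ (R ∨ U)) = T ⊕ F = T
¬(U ⊕ (¬R ↔ (R ∨ U))) = ¬T = F
Thus Statement 2 is false.

Statement 3: Parsed as ¬((¬R ⊕ U) ∨ U) → R

¬R = ¬T = F
¬R ⊕ U = F ⊕ T = T
(¬R ⊕ U) ∨ U = T ∨ T = T
¬((¬R ⊕ U) ∨ U) = ¬T = F
¬((¬R ⊕ U) ∨ U) → R = F → T = T
So Statement 3 is true.

True statements: 1 (Statement 3).

1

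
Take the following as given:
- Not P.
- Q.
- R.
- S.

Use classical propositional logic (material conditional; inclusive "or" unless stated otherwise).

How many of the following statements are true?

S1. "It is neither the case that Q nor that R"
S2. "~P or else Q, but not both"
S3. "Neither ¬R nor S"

S1: Parsed as Q nor R

Q nor R = T nor T = F
Hence S1 is false.

S2: In symbols: ~P xor Q

~P = ~F = T
~P xor Q = T xor T = F
Thus S2 is false.

S3: Formalization: ~R nor S

~R = ~T = F
~R nor S = F nor T = F
So S3 is false.

0 of the 3 statements are true (none).

0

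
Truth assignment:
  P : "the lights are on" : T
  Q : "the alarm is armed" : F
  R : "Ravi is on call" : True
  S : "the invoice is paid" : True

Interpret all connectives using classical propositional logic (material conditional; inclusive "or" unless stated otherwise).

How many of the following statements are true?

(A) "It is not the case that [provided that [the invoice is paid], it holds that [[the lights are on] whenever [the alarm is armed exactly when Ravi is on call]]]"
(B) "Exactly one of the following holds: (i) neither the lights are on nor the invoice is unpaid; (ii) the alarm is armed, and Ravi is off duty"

0

(A): Parsed as not (S -> ((Q iff R) -> P))

Q iff R = False iff True = False
(Q iff R) -> P = False -> True = True
S -> ((Q iff R) -> P) = True -> True = True
not (S -> ((Q iff R) -> P)) = not True = False
Hence (A) is false.

(B): This is (P nor not S) xor (Q and not R).

not S = not True = False
P nor not S = True nor False = False
not R = not True = False
Q and not R = False and False = False
(P nor not S) xor (Q and not R) = False xor False = False
Thus (B) is false.

True statements: 0 (none).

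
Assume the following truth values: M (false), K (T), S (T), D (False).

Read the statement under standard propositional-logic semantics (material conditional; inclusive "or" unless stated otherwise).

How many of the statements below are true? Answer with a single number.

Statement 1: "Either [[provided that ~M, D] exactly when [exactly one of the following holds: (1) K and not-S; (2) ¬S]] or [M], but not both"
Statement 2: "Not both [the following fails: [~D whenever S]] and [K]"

2

Statement 1: This is ((~M -> D) <-> ((K & ~S) xor ~S)) xor M.

~M = ~F = T
~M -> D = T -> F = F
~S = ~T = F
K & ~S = T & F = F
~S = ~T = F
(K & ~S) xor ~S = F xor F = F
(~M -> D) <-> ((K & ~S) xor ~S) = F <-> F = T
((~M -> D) <-> ((K & ~S) xor ~S)) xor M = T xor F = T
Thus Statement 1 is true.

Statement 2: This is ~(S -> ~D) nand K.

~D = ~F = T
S -> ~D = T -> T = T
~(S -> ~D) = ~T = F
~(S -> ~D) nand K = F nand T = T
So Statement 2 is true.

2 of the 2 statements are true (Statement 1, Statement 2).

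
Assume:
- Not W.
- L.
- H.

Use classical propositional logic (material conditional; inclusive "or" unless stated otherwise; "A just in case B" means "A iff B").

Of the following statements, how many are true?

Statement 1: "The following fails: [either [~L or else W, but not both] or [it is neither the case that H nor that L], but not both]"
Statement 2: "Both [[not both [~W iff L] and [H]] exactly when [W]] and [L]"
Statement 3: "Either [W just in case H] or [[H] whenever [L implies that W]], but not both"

Statement 1: Formalization: ~((~L xor W) xor (H nor L))

~L = ~T = F
~L xor W = F xor F = F
H nor L = T nor T = F
(~L xor W) xor (H nor L) = F xor F = F
~((~L xor W) xor (H nor L)) = ~F = T
Hence Statement 1 is true.

Statement 2: Parsed as (((~W <-> L) nand H) <-> W) & L

~W = ~F = T
~W <-> L = T <-> T = T
(~W <-> L) nand H = T nand T = F
((~W <-> L) nand H) <-> W = F <-> F = T
(((~W <-> L) nand H) <-> W) & L = T & T = T
Thus Statement 2 is true.

Statement 3: Formalization: (W <-> H) xor ((L -> W) -> H)

W <-> H = F <-> T = F
L -> W = T -> F = F
(L -> W) -> H = F -> T = T
(W <-> H) xor ((L -> W) -> H) = F xor T = T
Thus Statement 3 is true.

Count: 3.

3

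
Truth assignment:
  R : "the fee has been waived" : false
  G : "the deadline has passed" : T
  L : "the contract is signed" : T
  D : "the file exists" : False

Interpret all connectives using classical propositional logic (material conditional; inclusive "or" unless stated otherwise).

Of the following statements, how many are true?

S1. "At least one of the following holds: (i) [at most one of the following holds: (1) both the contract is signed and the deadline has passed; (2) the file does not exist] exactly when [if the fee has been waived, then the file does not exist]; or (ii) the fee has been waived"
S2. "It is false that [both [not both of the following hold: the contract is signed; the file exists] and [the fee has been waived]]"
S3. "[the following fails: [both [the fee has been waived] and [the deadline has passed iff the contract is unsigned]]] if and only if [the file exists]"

1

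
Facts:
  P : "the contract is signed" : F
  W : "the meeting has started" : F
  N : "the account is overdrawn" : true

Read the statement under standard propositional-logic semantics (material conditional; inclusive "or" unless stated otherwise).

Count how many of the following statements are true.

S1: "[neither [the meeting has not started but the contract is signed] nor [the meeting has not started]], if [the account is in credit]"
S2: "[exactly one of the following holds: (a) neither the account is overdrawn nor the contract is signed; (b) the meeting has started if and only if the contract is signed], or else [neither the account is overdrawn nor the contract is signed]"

2

S1: This is ~N -> ((~W & P) nor ~W).

~N = ~T = F
~W = ~F = T
~W & P = T & F = F
~W = ~F = T
(~W & P) nor ~W = F nor T = F
~N -> ((~W & P) nor ~W) = F -> F = T
So S1 is true.

S2: This is ((N nor P) xor (W <-> P)) | (N nor P).

N nor P = T nor F = F
W <-> P = F <-> F = T
(N nor P) xor (W <-> P) = F xor T = T
N nor P = T nor F = F
((N nor P) xor (W <-> P)) | (N nor P) = T | F = T
So S2 is true.

2 of the 2 statements are true.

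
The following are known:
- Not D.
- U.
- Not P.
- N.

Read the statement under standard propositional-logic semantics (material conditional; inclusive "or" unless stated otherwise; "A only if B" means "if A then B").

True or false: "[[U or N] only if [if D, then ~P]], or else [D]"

The statement is true.

In symbols: ((U or N) -> (D -> not P)) or D

U or N = True or True = True
not P = not False = True
D -> not P = False -> True = True
(U or N) -> (D -> not P) = True -> True = True
((U or N) -> (D -> not P)) or D = True or False = True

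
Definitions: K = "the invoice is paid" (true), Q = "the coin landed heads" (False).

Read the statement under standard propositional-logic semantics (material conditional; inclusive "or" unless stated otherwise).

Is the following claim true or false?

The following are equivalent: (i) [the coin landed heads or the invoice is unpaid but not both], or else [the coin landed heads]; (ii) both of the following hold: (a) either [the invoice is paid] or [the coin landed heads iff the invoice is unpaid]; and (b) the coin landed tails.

false

Parsed as ((Q ⊕ ¬K) ∨ Q) ↔ ((K ∨ (Q ↔ ¬K)) ∧ ¬Q)

¬K = ¬T = F
Q ⊕ ¬K = F ⊕ F = F
(Q ⊕ ¬K) ∨ Q = F ∨ F = F
¬K = ¬T = F
Q ↔ ¬K = F ↔ F = T
K ∨ (Q ↔ ¬K) = T ∨ T = T
¬Q = ¬F = T
(K ∨ (Q ↔ ¬K)) ∧ ¬Q = T ∧ T = T
((Q ⊕ ¬K) ∨ Q) ↔ ((K ∨ (Q ↔ ¬K)) ∧ ¬Q) = F ↔ T = F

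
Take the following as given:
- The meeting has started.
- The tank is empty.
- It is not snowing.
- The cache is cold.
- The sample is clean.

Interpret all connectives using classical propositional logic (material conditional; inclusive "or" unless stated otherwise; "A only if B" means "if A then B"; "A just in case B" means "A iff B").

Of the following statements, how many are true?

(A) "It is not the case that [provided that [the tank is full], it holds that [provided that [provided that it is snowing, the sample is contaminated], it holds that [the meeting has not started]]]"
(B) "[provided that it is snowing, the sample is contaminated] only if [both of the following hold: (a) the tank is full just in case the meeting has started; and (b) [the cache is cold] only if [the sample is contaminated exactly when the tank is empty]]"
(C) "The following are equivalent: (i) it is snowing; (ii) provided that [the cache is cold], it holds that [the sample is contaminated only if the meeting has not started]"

Let Q = "the tank is full" (F), R = "it is snowing" (F), U = "the sample is contaminated" (F), P = "the meeting has started" (T), S = "the cache is warm" (F).

(A): This is ~(Q -> ((R -> U) -> ~P)).

R -> U = F -> F = T
~P = ~T = F
(R -> U) -> ~P = T -> F = F
Q -> ((R -> U) -> ~P) = F -> F = T
~(Q -> ((R -> U) -> ~P)) = ~T = F
Thus (A) is false.

(B): This is (R -> U) -> ((Q <-> P) & (~S -> (U <-> ~Q))).

R -> U = F -> F = T
Q <-> P = F <-> T = F
~S = ~F = T
~Q = ~F = T
U <-> ~Q = F <-> T = F
~S -> (U <-> ~Q) = T -> F = F
(Q <-> P) & (~S -> (U <-> ~Q)) = F & F = F
(R -> U) -> ((Q <-> P) & (~S -> (U <-> ~Q))) = T -> F = F
Hence (B) is false.

(C): Formalization: R <-> (~S -> (U -> ~P))

~S = ~F = T
~P = ~T = F
U -> ~P = F -> F = T
~S -> (U -> ~P) = T -> T = T
R <-> (~S -> (U -> ~P)) = F <-> T = F
Hence (C) is false.

True statements: 0 (none).

0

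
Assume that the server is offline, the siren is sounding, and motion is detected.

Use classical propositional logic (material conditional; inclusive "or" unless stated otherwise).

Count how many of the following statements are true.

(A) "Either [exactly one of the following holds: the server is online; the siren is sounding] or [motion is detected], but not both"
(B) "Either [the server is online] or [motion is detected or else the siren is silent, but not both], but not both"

1

Let S = "the server is online" (False), L = "the siren is sounding" (True), W = "motion is detected" (True).

(A): This is (S xor L) xor W.

S xor L = False xor True = True
(S xor L) xor W = True xor True = False
Thus (A) is false.

(B): Formalization: S xor (W xor not L)

not L = not True = False
W xor not L = True xor False = True
S xor (W xor not L) = False xor True = True
Thus (B) is true.

Count: 1.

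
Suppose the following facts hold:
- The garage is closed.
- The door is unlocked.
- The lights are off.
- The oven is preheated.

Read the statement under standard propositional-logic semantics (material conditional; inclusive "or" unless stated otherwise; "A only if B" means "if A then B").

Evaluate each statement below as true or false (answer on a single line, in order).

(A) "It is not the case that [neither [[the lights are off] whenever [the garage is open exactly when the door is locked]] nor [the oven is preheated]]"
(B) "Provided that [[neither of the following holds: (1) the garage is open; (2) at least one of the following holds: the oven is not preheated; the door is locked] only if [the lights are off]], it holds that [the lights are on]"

(A) True / (B) False

Let P = "the garage is closed" (T), Q = "the door is locked" (F), R = "the lights are on" (F), S = "the oven is preheated" (T).

(A): Parsed as ~(((~P <-> Q) -> ~R) nor S)

~P = ~T = F
~P <-> Q = F <-> F = T
~R = ~F = T
(~P <-> Q) -> ~R = T -> T = T
((~P <-> Q) -> ~R) nor S = T nor T = F
~(((~P <-> Q) -> ~R) nor S) = ~F = T
So (A) is true.

(B): This is ((~P nor (~S | Q)) -> ~R) -> R.

~P = ~T = F
~S = ~T = F
~S | Q = F | F = F
~P nor (~S | Q) = F nor F = T
~R = ~F = T
(~P nor (~S | Q)) -> ~R = T -> T = T
((~P nor (~S | Q)) -> ~R) -> R = T -> F = F
Hence (B) is false.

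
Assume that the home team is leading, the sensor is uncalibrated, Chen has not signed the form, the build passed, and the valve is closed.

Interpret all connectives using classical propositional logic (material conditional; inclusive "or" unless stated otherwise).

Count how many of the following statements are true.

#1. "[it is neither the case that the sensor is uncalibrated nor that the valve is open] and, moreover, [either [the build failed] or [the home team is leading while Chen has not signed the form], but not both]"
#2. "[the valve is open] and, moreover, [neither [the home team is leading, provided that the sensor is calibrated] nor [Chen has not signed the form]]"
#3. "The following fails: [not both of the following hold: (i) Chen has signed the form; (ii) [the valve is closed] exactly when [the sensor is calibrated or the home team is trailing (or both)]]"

0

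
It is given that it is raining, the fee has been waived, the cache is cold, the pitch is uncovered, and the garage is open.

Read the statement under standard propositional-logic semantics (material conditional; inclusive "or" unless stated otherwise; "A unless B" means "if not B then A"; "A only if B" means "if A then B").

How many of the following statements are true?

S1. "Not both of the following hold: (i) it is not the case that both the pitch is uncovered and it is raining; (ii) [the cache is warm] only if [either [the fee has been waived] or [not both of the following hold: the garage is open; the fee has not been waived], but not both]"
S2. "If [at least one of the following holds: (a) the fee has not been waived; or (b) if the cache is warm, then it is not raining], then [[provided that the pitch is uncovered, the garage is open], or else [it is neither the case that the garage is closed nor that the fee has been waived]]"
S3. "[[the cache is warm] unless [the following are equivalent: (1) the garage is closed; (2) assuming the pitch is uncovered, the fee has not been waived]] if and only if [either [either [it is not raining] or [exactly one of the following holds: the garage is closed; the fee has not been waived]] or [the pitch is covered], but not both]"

Let V = "the pitch is covered" (False), R = "it is raining" (True), W = "the cache is warm" (False), L = "the fee has been waived" (True), Q = "the garage is closed" (False).

S1: Formalization: (not V nand R) nand (W -> (L xor (not Q nand not L)))

not V = not False = True
not V nand R = True nand True = False
not Q = not False = True
not L = not True = False
not Q nand not L = True nand False = True
L xor (not Q nand not L) = True xor True = False
W -> (L xor (not Q nand not L)) = False -> False = True
(not V nand R) nand (W -> (L xor (not Q nand not L))) = False nand True = True
Thus S1 is true.

S2: Formalization: (not L or (W -> not R)) -> ((not V -> not Q) or (Q nor L))

not L = not True = False
not R = not True = False
W -> not R = False -> False = True
not L or (W -> not R) = False or True = True
not V = not False = True
not Q = not False = True
not V -> not Q = True -> True = True
Q nor L = False nor True = False
(not V -> not Q) or (Q nor L) = True or False = True
(not L or (W -> not R)) -> ((not V -> not Q) or (Q nor L)) = True -> True = True
Hence S2 is true.

S3: This is (W or (Q iff (not V -> not L))) iff ((not R or (Q xor not L)) xor V).

not V = not False = True
not L = not True = False
not V -> not L = True -> False = False
Q iff (not V -> not L) = False iff False = True
W or (Q iff (not V -> not L)) = False or True = True
not R = not True = False
not L = not True = False
Q xor not L = False xor False = False
not R or (Q xor not L) = False or False = False
(not R or (Q xor not L)) xor V = False xor False = False
(W or (Q iff (not V -> not L))) iff ((not R or (Q xor not L)) xor V) = True iff False = False
Hence S3 is false.

Count: 2.

2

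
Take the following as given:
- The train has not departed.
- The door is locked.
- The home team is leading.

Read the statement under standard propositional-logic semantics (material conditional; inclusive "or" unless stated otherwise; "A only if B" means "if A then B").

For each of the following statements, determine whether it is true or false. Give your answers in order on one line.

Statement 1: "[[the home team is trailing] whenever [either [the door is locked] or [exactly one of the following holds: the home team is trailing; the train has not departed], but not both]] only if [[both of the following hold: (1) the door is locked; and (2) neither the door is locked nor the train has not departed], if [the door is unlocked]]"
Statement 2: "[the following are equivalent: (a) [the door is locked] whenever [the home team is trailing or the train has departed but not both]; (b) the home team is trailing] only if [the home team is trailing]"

Statement 1 true, Statement 2 true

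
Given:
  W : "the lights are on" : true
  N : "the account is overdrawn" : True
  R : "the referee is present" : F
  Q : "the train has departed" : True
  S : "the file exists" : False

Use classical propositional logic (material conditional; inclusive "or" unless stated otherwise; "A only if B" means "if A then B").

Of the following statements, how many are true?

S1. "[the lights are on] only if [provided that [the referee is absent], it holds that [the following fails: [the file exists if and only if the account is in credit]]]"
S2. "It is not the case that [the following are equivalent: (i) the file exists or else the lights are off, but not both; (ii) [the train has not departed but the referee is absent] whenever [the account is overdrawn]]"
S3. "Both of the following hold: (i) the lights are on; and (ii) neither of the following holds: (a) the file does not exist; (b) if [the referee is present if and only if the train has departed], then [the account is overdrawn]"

0

S1: This is W -> (~R -> ~(S <-> ~N)).

~R = ~F = T
~N = ~T = F
S <-> ~N = F <-> F = T
~(S <-> ~N) = ~T = F
~R -> ~(S <-> ~N) = T -> F = F
W -> (~R -> ~(S <-> ~N)) = T -> F = F
So S1 is false.

S2: In symbols: ~((S xor ~W) <-> (N -> (~Q & ~R)))

~W = ~T = F
S xor ~W = F xor F = F
~Q = ~T = F
~R = ~F = T
~Q & ~R = F & T = F
N -> (~Q & ~R) = T -> F = F
(S xor ~W) <-> (N -> (~Q & ~R)) = F <-> F = T
~((S xor ~W) <-> (N -> (~Q & ~R))) = ~T = F
Thus S2 is false.

S3: Parsed as W & (~S nor ((R <-> Q) -> N))

~S = ~F = T
R <-> Q = F <-> T = F
(R <-> Q) -> N = F -> T = T
~S nor ((R <-> Q) -> N) = T nor T = F
W & (~S nor ((R <-> Q) -> N)) = T & F = F
Thus S3 is false.

0 of the 3 statements are true (none).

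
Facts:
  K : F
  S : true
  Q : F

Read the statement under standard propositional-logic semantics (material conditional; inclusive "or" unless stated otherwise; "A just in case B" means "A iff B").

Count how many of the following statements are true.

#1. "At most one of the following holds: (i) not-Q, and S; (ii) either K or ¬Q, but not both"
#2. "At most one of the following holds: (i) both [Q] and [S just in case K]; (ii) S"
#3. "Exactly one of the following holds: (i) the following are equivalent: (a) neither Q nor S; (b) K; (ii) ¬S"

#1: Parsed as (not Q and S) nand (K xor not Q)

not Q = not False = True
not Q and S = True and True = True
not Q = not False = True
K xor not Q = False xor True = True
(not Q and S) nand (K xor not Q) = True nand True = False
Thus #1 is false.

#2: Formalization: (Q and (S iff K)) nand S

S iff K = True iff False = False
Q and (S iff K) = False and False = False
(Q and (S iff K)) nand S = False nand True = True
So #2 is true.

#3: This is ((Q nor S) iff K) xor not S.

Q nor S = False nor True = False
(Q nor S) iff K = False iff False = True
not S = not True = False
((Q nor S) iff K) xor not S = True xor False = True
So #3 is true.

2 of the 3 statements are true.

2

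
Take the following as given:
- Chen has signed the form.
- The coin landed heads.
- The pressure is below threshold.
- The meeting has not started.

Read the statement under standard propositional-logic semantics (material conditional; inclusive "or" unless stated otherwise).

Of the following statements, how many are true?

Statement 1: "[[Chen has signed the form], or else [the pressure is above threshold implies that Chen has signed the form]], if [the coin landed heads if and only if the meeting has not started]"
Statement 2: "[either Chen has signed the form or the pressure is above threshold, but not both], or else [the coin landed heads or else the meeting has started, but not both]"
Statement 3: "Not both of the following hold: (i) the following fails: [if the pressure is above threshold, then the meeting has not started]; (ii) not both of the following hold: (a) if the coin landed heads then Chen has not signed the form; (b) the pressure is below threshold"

Let Q = "the coin landed heads" (True), S = "the meeting has started" (False), P = "Chen has signed the form" (True), R = "the pressure is above threshold" (False).

Statement 1: Parsed as (Q iff not S) -> (P or (R -> P))

not S = not False = True
Q iff not S = True iff True = True
R -> P = False -> True = True
P or (R -> P) = True or True = True
(Q iff not S) -> (P or (R -> P)) = True -> True = True
So Statement 1 is true.

Statement 2: This is (P xor R) or (Q xor S).

P xor R = True xor False = True
Q xor S = True xor False = True
(P xor R) or (Q xor S) = True or True = True
So Statement 2 is true.

Statement 3: Parsed as not (R -> not S) nand ((Q -> not P) nand not R)

not S = not False = True
R -> not S = False -> True = True
not (R -> not S) = not True = False
not P = not True = False
Q -> not P = True -> False = False
not R = not False = True
(Q -> not P) nand not R = False nand True = True
not (R -> not S) nand ((Q -> not P) nand not R) = False nand True = True
Thus Statement 3 is true.

Count: 3.

3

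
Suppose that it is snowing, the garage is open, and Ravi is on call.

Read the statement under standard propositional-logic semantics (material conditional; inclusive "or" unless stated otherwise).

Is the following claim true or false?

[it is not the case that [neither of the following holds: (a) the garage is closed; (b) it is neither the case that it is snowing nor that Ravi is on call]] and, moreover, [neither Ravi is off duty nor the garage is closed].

Let L = "the garage is closed" (F), Q = "it is snowing" (T), M = "Ravi is on call" (T).
This is ¬(L ↓ (Q ↓ M)) ∧ (¬M ↓ L).

Q ↓ M = T ↓ T = F
L ↓ (Q ↓ M) = F ↓ F = T
¬(L ↓ (Q ↓ M)) = ¬T = F
¬M = ¬T = F
¬M ↓ L = F ↓ F = T
¬(L ↓ (Q ↓ M)) ∧ (¬M ↓ L) = F ∧ T = F

The statement is false.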